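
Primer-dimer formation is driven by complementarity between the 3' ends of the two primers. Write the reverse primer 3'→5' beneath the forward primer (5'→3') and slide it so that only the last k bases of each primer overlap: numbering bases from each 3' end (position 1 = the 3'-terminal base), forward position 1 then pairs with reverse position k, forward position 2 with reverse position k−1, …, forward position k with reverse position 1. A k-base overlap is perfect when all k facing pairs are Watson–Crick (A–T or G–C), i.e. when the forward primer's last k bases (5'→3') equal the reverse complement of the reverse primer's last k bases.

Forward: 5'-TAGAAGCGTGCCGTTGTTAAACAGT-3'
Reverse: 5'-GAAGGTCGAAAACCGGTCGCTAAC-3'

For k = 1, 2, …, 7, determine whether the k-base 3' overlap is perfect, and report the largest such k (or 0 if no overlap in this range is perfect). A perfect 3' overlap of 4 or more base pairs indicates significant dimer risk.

Last 7 bases (5'→3') — forward …AAACAGT, reverse …CGCTAAC.
Reverse complement of the reverse primer's last 7 bases: GTTAGCG; its first k bases are the reverse complement of the reverse primer's last k bases, so a perfect k-base overlap needs the forward primer's last k bases to equal them.
Comparing (forward last k vs required): k=1: T vs G ✗; k=2: GT vs GT ✓; k=3: AGT vs GTT ✗; k=4: CAGT vs GTTA ✗; k=5: ACAGT vs GTTAG ✗; k=6: AACAGT vs GTTAGC ✗; k=7: AAACAGT vs GTTAGCG ✗.
Only k = 2 is perfect, so the longest perfect 3' overlap is 2.

Longest perfect overlap: 2 complementary base pairs; below the dimer-risk threshold (threshold 4).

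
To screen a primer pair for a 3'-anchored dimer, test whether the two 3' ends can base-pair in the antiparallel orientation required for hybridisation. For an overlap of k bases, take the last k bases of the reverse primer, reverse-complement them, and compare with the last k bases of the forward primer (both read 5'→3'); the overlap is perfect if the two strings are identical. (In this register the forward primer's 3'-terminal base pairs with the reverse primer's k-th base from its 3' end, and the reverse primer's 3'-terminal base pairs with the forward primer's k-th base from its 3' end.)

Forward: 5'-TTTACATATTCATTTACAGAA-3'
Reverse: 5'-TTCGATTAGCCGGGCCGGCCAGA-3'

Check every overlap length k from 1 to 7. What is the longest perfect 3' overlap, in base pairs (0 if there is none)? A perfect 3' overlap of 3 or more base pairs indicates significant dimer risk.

Last 7 bases (5'→3') — forward …TACAGAA, reverse …GGCCAGA.
Reverse complement of the reverse primer's last 7 bases: TCTGGCC; its first k bases are the reverse complement of the reverse primer's last k bases, so a perfect k-base overlap needs the forward primer's last k bases to equal them.
Comparing (forward last k vs required): k=1: A vs T ✗; k=2: AA vs TC ✗; k=3: GAA vs TCT ✗; k=4: AGAA vs TCTG ✗; k=5: CAGAA vs TCTGG ✗; k=6: ACAGAA vs TCTGGC ✗; k=7: TACAGAA vs TCTGGCC ✗.
No overlap length from 1 to 7 is perfect, so the longest perfect 3' overlap is 0.

Longest perfect overlap: 0 complementary base pairs; below the dimer-risk threshold (threshold 3).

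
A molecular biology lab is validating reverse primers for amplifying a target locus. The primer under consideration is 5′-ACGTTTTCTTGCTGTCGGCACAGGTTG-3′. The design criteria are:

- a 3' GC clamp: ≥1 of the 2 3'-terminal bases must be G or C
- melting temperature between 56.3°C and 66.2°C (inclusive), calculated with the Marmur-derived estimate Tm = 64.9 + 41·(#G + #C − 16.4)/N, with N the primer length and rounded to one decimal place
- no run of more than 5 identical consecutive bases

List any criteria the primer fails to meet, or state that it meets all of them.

Meets all criteria.

Base counts: A=3, T=10, G=8, C=6 (length 27).
GC clamp: 3' end TG has 1 G/C ✓
Tm: Tm = 64.9 + 41·(14 − 16.4)/27 = 61.3°C ✓
homopolymer run: longest run = 4 ✓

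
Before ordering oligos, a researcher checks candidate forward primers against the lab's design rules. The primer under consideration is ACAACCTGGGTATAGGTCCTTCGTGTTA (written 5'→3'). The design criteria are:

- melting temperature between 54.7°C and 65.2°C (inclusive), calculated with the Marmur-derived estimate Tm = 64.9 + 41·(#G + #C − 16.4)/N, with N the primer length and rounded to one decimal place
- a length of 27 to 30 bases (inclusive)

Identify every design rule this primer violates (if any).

Meets all criteria.

Base counts: A=6, T=9, G=7, C=6 (length 28).
Tm: Tm = 64.9 + 41·(13 − 16.4)/28 = 59.9°C ✓
length: length 28 ✓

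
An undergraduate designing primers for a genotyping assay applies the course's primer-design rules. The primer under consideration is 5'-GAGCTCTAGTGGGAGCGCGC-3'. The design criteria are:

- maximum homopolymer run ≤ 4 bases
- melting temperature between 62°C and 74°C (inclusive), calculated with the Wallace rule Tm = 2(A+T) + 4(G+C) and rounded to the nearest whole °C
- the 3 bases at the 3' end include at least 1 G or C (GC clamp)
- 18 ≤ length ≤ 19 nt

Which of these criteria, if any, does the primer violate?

Fails: length.

Base counts: A=3, T=3, G=9, C=5 (length 20).
homopolymer run: longest run = 3 ✓
Tm: Tm = 2·6 + 4·14 = 68°C ✓
GC clamp: 3' end CGC has 3 G/C ✓
length: length 20, outside 18–19 ✗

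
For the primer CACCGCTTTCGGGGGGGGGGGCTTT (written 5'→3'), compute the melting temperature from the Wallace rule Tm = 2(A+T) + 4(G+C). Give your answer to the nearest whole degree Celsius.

Base counts: A=1, T=6, G=12, C=6 (length 25).
Tm = 2·(1+6) + 4·(12+6) = 2·7 + 4·18 = 14 + 72 = 86°C.

86°C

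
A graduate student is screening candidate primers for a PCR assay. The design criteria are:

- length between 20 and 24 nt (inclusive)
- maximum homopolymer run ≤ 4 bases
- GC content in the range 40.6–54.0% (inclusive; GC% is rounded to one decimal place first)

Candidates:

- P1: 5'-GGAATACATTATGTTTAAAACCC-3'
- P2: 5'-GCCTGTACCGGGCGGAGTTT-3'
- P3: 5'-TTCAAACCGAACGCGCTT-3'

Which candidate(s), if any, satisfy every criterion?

P1 (23 nt, A=9 T=7 G=3 C=4): length 23 ✓; longest run = 4 ✓; GC 7/23 = 30.4%, outside 40.6–54.0% ✗ — fails.
P2 (20 nt, A=2 T=5 G=8 C=5): length 20 ✓; longest run = 3 ✓; GC 13/20 = 65.0%, outside 40.6–54.0% ✗ — fails.
P3 (18 nt, A=5 T=4 G=3 C=6): length 18, outside 20–24 ✗; longest run = 3 ✓; GC 9/18 = 50.0% ✓ — fails.

None of the candidates satisfy all criteria.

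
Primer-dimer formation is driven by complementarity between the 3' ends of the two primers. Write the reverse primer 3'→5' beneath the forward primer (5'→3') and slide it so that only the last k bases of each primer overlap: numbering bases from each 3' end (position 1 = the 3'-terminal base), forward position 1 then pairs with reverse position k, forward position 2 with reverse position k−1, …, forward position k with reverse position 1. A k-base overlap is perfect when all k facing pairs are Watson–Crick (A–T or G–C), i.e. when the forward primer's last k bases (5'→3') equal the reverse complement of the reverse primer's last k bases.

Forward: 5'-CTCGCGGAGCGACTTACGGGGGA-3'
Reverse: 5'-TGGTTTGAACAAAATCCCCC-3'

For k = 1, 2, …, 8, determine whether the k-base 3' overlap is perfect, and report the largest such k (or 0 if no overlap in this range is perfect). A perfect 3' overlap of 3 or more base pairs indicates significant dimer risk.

Last 8 bases (5'→3') — forward …ACGGGGGA, reverse …AATCCCCC.
Reverse complement of the reverse primer's last 8 bases: GGGGGATT; its first k bases are the reverse complement of the reverse primer's last k bases, so a perfect k-base overlap needs the forward primer's last k bases to equal them.
Comparing (forward last k vs required): k=1: A vs G ✗; k=2: GA vs GG ✗; k=3: GGA vs GGG ✗; k=4: GGGA vs GGGG ✗; k=5: GGGGA vs GGGGG ✗; k=6: GGGGGA vs GGGGGA ✓; k=7: CGGGGGA vs GGGGGAT ✗; k=8: ACGGGGGA vs GGGGGATT ✗.
Only k = 6 is perfect, so the longest perfect 3' overlap is 6.

Longest perfect overlap: 6 complementary base pairs; significant dimer risk (threshold 3).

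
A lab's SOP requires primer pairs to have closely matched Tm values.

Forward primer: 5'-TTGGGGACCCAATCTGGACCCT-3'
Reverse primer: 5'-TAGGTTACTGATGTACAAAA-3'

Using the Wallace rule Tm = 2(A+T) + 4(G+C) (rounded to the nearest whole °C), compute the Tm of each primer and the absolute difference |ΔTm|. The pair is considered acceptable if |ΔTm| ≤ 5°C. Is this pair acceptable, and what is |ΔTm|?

Forward: A=4 T=5 G=6 C=7 → Tm = 2·9 + 4·13 = 70°C.
Reverse: A=8 T=6 G=4 C=2 → Tm = 2·14 + 4·6 = 52°C.
|ΔTm| = |70 − 52| = 18°C, > 5°C.

|ΔTm| = 18°C; the pair is not acceptable.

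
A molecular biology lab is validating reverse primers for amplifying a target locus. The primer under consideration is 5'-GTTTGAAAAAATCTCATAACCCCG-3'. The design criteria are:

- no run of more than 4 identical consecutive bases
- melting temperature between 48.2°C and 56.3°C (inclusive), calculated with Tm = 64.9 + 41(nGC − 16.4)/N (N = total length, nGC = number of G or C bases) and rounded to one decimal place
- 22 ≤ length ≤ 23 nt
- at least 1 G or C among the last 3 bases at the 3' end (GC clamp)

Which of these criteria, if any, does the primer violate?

Fails: homopolymer run, length.

Base counts: A=9, T=6, G=3, C=6 (length 24).
homopolymer run: longest run = 6, exceeds 4 ✗
Tm: Tm = 64.9 + 41·(9 − 16.4)/24 = 52.3°C ✓
length: length 24, outside 22–23 ✗
GC clamp: 3' end CCG has 3 G/C ✓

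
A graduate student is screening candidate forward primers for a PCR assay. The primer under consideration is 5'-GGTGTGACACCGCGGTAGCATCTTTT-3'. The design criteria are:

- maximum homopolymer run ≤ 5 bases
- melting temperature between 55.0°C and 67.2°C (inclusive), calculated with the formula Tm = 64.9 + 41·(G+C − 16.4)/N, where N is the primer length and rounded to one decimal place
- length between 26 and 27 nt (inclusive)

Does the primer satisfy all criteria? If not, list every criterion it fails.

Base counts: A=4, T=8, G=8, C=6 (length 26).
homopolymer run: longest run = 4 ✓
Tm: Tm = 64.9 + 41·(14 − 16.4)/26 = 61.1°C ✓
length: length 26 ✓

Meets all criteria.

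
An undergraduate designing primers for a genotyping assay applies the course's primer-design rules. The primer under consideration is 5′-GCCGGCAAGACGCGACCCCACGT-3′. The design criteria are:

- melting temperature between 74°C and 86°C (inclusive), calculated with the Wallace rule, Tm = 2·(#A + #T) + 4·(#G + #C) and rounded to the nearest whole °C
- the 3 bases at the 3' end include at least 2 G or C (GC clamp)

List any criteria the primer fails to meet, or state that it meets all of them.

Meets all criteria.

Base counts: A=5, T=1, G=7, C=10 (length 23).
Tm: Tm = 2·6 + 4·17 = 80°C ✓
GC clamp: 3' end CGT has 2 G/C ✓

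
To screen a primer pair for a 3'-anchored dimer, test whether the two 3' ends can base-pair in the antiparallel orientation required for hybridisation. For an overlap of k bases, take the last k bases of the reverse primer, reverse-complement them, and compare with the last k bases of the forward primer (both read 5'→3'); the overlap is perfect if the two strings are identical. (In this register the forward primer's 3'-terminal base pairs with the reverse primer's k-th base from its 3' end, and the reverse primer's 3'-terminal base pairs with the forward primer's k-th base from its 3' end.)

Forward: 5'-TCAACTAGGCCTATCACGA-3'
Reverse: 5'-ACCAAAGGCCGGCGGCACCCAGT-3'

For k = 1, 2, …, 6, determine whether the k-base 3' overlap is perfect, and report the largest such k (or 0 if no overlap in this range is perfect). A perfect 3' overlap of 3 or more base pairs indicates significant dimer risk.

Longest perfect overlap: 1 complementary base pair; below the dimer-risk threshold (threshold 3).

Last 6 bases (5'→3') — forward …TCACGA, reverse …CCCAGT.
Reverse complement of the reverse primer's last 6 bases: ACTGGG; its first k bases are the reverse complement of the reverse primer's last k bases, so a perfect k-base overlap needs the forward primer's last k bases to equal them.
Comparing (forward last k vs required): k=1: A vs A ✓; k=2: GA vs AC ✗; k=3: CGA vs ACT ✗; k=4: ACGA vs ACTG ✗; k=5: CACGA vs ACTGG ✗; k=6: TCACGA vs ACTGGG ✗.
Only k = 1 is perfect, so the longest perfect 3' overlap is 1.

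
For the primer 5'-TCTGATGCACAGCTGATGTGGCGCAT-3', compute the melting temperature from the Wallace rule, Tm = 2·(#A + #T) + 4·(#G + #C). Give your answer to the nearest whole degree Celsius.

80°C

Base counts: A=5, T=7, G=8, C=6 (length 26).
Tm = 2·(5+7) + 4·(8+6) = 2·12 + 4·14 = 24 + 56 = 80°C.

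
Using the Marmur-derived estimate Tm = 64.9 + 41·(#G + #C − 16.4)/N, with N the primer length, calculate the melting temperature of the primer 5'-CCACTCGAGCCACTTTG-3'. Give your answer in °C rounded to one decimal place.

Base counts: A=3, T=4, G=3, C=7; G+C = 10, N = 17.
Tm = 64.9 + 41·(10 − 16.4)/17 = 64.9 + -262.40/17 = 49.5°C.

49.5°C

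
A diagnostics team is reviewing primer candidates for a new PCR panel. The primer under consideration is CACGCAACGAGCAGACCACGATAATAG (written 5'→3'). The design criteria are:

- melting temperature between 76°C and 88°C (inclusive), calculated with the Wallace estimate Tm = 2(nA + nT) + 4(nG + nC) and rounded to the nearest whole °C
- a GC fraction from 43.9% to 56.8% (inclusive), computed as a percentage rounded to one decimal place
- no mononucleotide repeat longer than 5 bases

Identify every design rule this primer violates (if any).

Base counts: A=11, T=2, G=6, C=8 (length 27).
Tm: Tm = 2·13 + 4·14 = 82°C ✓
GC content: GC 14/27 = 51.9% ✓
homopolymer run: longest run = 2 ✓

Meets all criteria.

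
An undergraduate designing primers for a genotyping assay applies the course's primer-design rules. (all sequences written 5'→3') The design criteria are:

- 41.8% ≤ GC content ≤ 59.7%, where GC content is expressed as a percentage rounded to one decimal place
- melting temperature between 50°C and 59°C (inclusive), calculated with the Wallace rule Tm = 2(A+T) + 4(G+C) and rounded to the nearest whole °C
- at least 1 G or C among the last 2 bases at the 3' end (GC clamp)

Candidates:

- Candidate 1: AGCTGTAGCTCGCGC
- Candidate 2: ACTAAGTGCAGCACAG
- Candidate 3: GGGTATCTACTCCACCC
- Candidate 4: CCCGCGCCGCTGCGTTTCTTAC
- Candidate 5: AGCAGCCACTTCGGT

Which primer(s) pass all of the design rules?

Candidate 1 (15 nt, A=2 T=3 G=5 C=5): GC 10/15 = 66.7%, outside 41.8–59.7% ✗; Tm = 2·5 + 4·10 = 50°C ✓; 3' end GC has 2 G/C ✓ — fails.
Candidate 2 (16 nt, A=6 T=2 G=4 C=4): GC 8/16 = 50.0% ✓; Tm = 2·8 + 4·8 = 48°C, outside 50–59°C ✗; 3' end AG has 1 G/C ✓ — fails.
Candidate 3 (17 nt, A=3 T=4 G=3 C=7): GC 10/17 = 58.8% ✓; Tm = 2·7 + 4·10 = 54°C ✓; 3' end CC has 2 G/C ✓ — passes.
Candidate 4 (22 nt, A=1 T=6 G=5 C=10): GC 15/22 = 68.2%, outside 41.8–59.7% ✗; Tm = 2·7 + 4·15 = 74°C, outside 50–59°C ✗; 3' end AC has 1 G/C ✓ — fails.
Candidate 5 (15 nt, A=3 T=3 G=4 C=5): GC 9/15 = 60.0%, outside 41.8–59.7% ✗; Tm = 2·6 + 4·9 = 48°C, outside 50–59°C ✗; 3' end GT has 1 G/C ✓ — fails.

Candidate 3 only.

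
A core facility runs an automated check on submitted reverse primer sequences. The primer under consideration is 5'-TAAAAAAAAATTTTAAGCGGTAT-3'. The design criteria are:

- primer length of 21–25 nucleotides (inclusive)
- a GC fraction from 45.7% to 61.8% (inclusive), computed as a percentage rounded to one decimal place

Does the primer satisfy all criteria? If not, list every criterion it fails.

Fails: GC content.

Base counts: A=12, T=7, G=3, C=1 (length 23).
length: length 23 ✓
GC content: GC 4/23 = 17.4%, outside 45.7–61.8% ✗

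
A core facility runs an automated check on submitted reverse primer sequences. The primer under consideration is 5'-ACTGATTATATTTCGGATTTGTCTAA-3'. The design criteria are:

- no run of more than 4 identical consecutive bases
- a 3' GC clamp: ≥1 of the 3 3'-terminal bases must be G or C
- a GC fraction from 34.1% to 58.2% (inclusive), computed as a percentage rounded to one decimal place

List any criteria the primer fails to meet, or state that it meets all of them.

Base counts: A=7, T=12, G=4, C=3 (length 26).
homopolymer run: longest run = 3 ✓
GC clamp: 3' end TAA has 0 G/C, need ≥1 ✗
GC content: GC 7/26 = 26.9%, outside 34.1–58.2% ✗

Fails: GC clamp, GC content.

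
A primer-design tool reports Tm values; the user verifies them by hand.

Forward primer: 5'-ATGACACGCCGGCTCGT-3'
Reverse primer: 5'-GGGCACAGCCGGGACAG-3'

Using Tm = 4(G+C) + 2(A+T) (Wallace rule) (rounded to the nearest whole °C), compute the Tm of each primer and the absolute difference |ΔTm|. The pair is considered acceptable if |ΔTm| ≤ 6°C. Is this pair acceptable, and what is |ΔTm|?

Forward: A=3 T=3 G=5 C=6 → Tm = 2·6 + 4·11 = 56°C.
Reverse: A=4 T=0 G=8 C=5 → Tm = 2·4 + 4·13 = 60°C.
|ΔTm| = |56 − 60| = 4°C, ≤ 6°C.

|ΔTm| = 4°C; the pair is acceptable.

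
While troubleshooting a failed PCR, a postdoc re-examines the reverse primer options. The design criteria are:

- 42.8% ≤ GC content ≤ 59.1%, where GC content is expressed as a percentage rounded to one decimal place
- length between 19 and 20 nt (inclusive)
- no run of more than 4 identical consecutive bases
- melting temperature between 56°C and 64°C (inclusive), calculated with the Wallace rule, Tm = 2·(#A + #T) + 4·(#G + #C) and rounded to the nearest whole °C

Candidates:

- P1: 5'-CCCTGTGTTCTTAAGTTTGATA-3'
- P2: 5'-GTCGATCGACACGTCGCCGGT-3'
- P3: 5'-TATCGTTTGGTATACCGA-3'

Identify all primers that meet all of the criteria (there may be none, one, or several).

None of the candidates satisfy all criteria.

P1 (22 nt, A=4 T=10 G=4 C=4): GC 8/22 = 36.4%, outside 42.8–59.1% ✗; length 22, outside 19–20 ✗; longest run = 3 ✓; Tm = 2·14 + 4·8 = 60°C ✓ — fails.
P2 (21 nt, A=3 T=4 G=7 C=7): GC 14/21 = 66.7%, outside 42.8–59.1% ✗; length 21, outside 19–20 ✗; longest run = 2 ✓; Tm = 2·7 + 4·14 = 70°C, outside 56–64°C ✗ — fails.
P3 (18 nt, A=4 T=7 G=4 C=3): GC 7/18 = 38.9%, outside 42.8–59.1% ✗; length 18, outside 19–20 ✗; longest run = 3 ✓; Tm = 2·11 + 4·7 = 50°C, outside 56–64°C ✗ — fails.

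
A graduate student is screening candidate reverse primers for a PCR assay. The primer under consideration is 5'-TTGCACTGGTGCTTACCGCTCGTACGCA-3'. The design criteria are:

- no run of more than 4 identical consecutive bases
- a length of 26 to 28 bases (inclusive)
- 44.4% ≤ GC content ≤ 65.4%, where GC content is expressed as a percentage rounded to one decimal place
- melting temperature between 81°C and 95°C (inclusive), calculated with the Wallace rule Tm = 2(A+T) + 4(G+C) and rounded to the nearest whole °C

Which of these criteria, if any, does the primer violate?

Meets all criteria.

Base counts: A=4, T=8, G=7, C=9 (length 28).
homopolymer run: longest run = 2 ✓
length: length 28 ✓
GC content: GC 16/28 = 57.1% ✓
Tm: Tm = 2·12 + 4·16 = 88°C ✓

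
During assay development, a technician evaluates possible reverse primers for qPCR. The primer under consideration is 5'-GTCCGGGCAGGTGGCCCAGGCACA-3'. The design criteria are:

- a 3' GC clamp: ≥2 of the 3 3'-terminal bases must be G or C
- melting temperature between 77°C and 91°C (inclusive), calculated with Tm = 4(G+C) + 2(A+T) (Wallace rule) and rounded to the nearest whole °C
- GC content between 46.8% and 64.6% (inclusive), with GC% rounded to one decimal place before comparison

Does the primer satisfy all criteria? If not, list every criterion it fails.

Fails: GC clamp, GC content.

Base counts: A=4, T=2, G=10, C=8 (length 24).
GC clamp: 3' end ACA has 1 G/C, need ≥2 ✗
Tm: Tm = 2·6 + 4·18 = 84°C ✓
GC content: GC 18/24 = 75.0%, outside 46.8–64.6% ✗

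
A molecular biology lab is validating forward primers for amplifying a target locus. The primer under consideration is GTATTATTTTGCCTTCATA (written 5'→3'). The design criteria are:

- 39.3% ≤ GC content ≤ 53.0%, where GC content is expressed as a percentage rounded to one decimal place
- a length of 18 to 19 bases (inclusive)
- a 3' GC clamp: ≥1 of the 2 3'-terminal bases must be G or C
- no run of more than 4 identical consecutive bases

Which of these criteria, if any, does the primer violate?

Base counts: A=4, T=10, G=2, C=3 (length 19).
GC content: GC 5/19 = 26.3%, outside 39.3–53.0% ✗
length: length 19 ✓
GC clamp: 3' end TA has 0 G/C, need ≥1 ✗
homopolymer run: longest run = 4 ✓

Fails: GC content, GC clamp.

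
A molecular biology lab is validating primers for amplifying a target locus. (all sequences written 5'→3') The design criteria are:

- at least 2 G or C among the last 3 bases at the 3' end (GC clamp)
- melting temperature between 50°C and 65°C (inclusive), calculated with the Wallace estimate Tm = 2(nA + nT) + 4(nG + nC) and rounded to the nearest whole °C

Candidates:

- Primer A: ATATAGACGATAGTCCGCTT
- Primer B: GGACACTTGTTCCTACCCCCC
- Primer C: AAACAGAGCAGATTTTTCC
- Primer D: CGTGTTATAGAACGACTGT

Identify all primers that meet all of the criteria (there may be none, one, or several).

Primer C only.

Primer A (20 nt, A=6 T=6 G=4 C=4): 3' end CTT has 1 G/C, need ≥2 ✗; Tm = 2·12 + 4·8 = 56°C ✓ — fails.
Primer B (21 nt, A=3 T=5 G=3 C=10): 3' end CCC has 3 G/C ✓; Tm = 2·8 + 4·13 = 68°C, outside 50–65°C ✗ — fails.
Primer C (19 nt, A=7 T=5 G=3 C=4): 3' end TCC has 2 G/C ✓; Tm = 2·12 + 4·7 = 52°C ✓ — passes.
Primer D (19 nt, A=5 T=6 G=5 C=3): 3' end TGT has 1 G/C, need ≥2 ✗; Tm = 2·11 + 4·8 = 54°C ✓ — fails.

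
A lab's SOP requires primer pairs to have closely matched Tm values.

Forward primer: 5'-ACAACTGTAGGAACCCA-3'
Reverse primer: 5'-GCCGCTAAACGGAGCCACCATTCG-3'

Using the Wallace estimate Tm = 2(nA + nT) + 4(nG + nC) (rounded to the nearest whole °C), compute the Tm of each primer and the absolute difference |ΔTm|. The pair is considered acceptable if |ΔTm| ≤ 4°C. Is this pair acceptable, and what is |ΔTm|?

Forward: A=7 T=2 G=3 C=5 → Tm = 2·9 + 4·8 = 50°C.
Reverse: A=6 T=3 G=6 C=9 → Tm = 2·9 + 4·15 = 78°C.
|ΔTm| = |50 − 78| = 28°C, > 4°C.

|ΔTm| = 28°C; the pair is not acceptable.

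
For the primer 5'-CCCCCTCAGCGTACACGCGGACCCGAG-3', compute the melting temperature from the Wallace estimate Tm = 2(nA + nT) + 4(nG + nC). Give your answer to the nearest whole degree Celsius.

94°C

Base counts: A=5, T=2, G=7, C=13 (length 27).
Tm = 2·(5+2) + 4·(7+13) = 2·7 + 4·20 = 14 + 80 = 94°C.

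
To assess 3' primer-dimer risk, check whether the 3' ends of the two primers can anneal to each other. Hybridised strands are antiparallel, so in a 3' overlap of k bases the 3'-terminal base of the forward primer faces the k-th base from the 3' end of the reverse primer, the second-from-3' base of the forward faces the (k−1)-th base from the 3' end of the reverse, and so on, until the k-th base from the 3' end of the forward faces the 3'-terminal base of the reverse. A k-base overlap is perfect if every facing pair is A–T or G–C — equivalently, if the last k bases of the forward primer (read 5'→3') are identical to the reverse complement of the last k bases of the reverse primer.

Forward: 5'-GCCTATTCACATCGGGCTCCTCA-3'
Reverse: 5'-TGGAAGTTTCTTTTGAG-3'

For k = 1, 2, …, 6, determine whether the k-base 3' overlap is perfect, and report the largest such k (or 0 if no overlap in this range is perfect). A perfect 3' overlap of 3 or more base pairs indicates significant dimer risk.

Longest perfect overlap: 4 complementary base pairs; significant dimer risk (threshold 3).

Last 6 bases (5'→3') — forward …TCCTCA, reverse …TTTGAG.
Reverse complement of the reverse primer's last 6 bases: CTCAAA; its first k bases are the reverse complement of the reverse primer's last k bases, so a perfect k-base overlap needs the forward primer's last k bases to equal them.
Comparing (forward last k vs required): k=1: A vs C ✗; k=2: CA vs CT ✗; k=3: TCA vs CTC ✗; k=4: CTCA vs CTCA ✓; k=5: CCTCA vs CTCAA ✗; k=6: TCCTCA vs CTCAAA ✗.
Only k = 4 is perfect, so the longest perfect 3' overlap is 4.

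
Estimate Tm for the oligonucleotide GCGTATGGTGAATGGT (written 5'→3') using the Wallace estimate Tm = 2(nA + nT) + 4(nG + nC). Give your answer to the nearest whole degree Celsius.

48°C

Base counts: A=3, T=5, G=7, C=1 (length 16).
Tm = 2·(3+5) + 4·(7+1) = 2·8 + 4·8 = 16 + 32 = 48°C.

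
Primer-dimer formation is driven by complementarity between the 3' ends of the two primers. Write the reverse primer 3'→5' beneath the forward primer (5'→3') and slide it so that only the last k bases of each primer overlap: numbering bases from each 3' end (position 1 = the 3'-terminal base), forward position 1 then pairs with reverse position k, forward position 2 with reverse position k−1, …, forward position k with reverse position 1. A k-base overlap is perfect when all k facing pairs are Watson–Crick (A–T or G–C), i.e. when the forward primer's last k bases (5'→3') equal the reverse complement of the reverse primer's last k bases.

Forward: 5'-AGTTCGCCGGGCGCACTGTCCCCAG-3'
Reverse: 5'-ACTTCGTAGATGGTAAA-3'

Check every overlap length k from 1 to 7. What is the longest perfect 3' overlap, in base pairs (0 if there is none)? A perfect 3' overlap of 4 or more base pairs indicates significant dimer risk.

Last 7 bases (5'→3') — forward …TCCCCAG, reverse …TGGTAAA.
Reverse complement of the reverse primer's last 7 bases: TTTACCA; its first k bases are the reverse complement of the reverse primer's last k bases, so a perfect k-base overlap needs the forward primer's last k bases to equal them.
Comparing (forward last k vs required): k=1: G vs T ✗; k=2: AG vs TT ✗; k=3: CAG vs TTT ✗; k=4: CCAG vs TTTA ✗; k=5: CCCAG vs TTTAC ✗; k=6: CCCCAG vs TTTACC ✗; k=7: TCCCCAG vs TTTACCA ✗.
No overlap length from 1 to 7 is perfect, so the longest perfect 3' overlap is 0.

Longest perfect overlap: 0 complementary base pairs; below the dimer-risk threshold (threshold 4).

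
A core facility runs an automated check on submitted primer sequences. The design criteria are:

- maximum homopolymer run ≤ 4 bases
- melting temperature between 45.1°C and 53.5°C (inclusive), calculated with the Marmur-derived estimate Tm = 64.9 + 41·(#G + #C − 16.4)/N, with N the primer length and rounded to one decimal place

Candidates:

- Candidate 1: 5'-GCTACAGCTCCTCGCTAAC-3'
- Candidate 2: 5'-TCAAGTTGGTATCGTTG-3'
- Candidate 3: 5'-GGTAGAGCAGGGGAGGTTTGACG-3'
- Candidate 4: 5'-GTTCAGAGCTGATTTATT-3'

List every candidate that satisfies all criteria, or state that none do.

Candidate 1 only.

Candidate 1 (19 nt, A=4 T=4 G=3 C=8): longest run = 2 ✓; Tm = 64.9 + 41·(11 − 16.4)/19 = 53.2°C ✓ — passes.
Candidate 2 (17 nt, A=3 T=7 G=5 C=2): longest run = 2 ✓; Tm = 64.9 + 41·(7 − 16.4)/17 = 42.2°C, outside 45.1–53.5°C ✗ — fails.
Candidate 3 (23 nt, A=5 T=4 G=12 C=2): longest run = 4 ✓; Tm = 64.9 + 41·(14 − 16.4)/23 = 60.6°C, outside 45.1–53.5°C ✗ — fails.
Candidate 4 (18 nt, A=4 T=8 G=4 C=2): longest run = 3 ✓; Tm = 64.9 + 41·(6 − 16.4)/18 = 41.2°C, outside 45.1–53.5°C ✗ — fails.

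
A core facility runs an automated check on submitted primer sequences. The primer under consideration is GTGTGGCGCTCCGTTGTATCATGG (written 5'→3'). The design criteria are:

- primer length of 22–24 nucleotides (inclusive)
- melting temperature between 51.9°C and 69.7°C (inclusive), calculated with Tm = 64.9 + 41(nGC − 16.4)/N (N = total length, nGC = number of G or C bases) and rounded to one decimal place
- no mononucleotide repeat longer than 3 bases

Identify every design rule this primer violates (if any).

Meets all criteria.

Base counts: A=2, T=8, G=9, C=5 (length 24).
length: length 24 ✓
Tm: Tm = 64.9 + 41·(14 − 16.4)/24 = 60.8°C ✓
homopolymer run: longest run = 2 ✓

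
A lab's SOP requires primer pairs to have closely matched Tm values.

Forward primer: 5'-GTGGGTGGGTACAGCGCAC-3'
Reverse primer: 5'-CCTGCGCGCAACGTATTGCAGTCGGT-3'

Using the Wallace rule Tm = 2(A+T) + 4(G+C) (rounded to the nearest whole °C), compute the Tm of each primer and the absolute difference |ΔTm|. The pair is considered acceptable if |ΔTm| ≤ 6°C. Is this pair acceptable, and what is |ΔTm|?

Forward: A=3 T=3 G=9 C=4 → Tm = 2·6 + 4·13 = 64°C.
Reverse: A=4 T=6 G=8 C=8 → Tm = 2·10 + 4·16 = 84°C.
|ΔTm| = |64 − 84| = 20°C, > 6°C.

|ΔTm| = 20°C; the pair is not acceptable.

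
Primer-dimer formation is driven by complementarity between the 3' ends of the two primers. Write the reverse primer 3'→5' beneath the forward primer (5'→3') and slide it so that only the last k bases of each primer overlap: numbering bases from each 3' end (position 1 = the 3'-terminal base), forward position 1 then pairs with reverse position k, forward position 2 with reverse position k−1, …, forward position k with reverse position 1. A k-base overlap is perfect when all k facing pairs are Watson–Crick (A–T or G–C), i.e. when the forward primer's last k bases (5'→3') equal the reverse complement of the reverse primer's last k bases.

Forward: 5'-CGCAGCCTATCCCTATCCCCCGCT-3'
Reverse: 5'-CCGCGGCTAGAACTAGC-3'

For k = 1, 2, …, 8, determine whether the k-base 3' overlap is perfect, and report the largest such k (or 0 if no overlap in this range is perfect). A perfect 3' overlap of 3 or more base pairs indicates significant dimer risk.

Longest perfect overlap: 3 complementary base pairs; significant dimer risk (threshold 3).

Last 8 bases (5'→3') — forward …CCCCCGCT, reverse …GAACTAGC.
Reverse complement of the reverse primer's last 8 bases: GCTAGTTC; its first k bases are the reverse complement of the reverse primer's last k bases, so a perfect k-base overlap needs the forward primer's last k bases to equal them.
Comparing (forward last k vs required): k=1: T vs G ✗; k=2: CT vs GC ✗; k=3: GCT vs GCT ✓; k=4: CGCT vs GCTA ✗; k=5: CCGCT vs GCTAG ✗; k=6: CCCGCT vs GCTAGT ✗; k=7: CCCCGCT vs GCTAGTT ✗; k=8: CCCCCGCT vs GCTAGTTC ✗.
Only k = 3 is perfect, so the longest perfect 3' overlap is 3.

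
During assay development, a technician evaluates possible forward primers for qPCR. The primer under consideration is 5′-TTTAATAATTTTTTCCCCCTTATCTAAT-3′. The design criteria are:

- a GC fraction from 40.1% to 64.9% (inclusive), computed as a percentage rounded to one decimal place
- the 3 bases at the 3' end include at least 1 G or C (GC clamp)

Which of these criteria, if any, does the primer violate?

Fails: GC content, GC clamp.

Base counts: A=7, T=15, G=0, C=6 (length 28).
GC content: GC 6/28 = 21.4%, outside 40.1–64.9% ✗
GC clamp: 3' end AAT has 0 G/C, need ≥1 ✗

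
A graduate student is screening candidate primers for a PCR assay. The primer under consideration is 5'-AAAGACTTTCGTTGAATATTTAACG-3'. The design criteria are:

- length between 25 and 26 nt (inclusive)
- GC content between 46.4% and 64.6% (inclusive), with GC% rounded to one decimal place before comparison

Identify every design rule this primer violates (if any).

Base counts: A=9, T=9, G=4, C=3 (length 25).
length: length 25 ✓
GC content: GC 7/25 = 28.0%, outside 46.4–64.6% ✗

Fails: GC content.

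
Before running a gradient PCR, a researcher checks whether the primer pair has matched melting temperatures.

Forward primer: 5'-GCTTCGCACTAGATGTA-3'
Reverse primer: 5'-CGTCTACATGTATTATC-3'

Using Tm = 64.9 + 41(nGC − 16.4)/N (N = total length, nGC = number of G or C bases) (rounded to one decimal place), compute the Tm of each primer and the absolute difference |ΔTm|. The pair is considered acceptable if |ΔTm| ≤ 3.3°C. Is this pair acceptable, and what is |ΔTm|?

|ΔTm| = 4.8°C; the pair is not acceptable.

Forward: G+C = 8, N = 17 → Tm = 64.9 + 41·(8 − 16.4)/17 = 44.6°C.
Reverse: G+C = 6, N = 17 → Tm = 64.9 + 41·(6 − 16.4)/17 = 39.8°C.
|ΔTm| = |44.6 − 39.8| = 4.8°C, > 3.3°C.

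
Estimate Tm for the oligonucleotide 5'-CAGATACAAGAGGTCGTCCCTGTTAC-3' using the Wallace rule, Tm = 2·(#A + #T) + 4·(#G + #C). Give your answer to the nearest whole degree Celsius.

78°C

Base counts: A=7, T=6, G=6, C=7 (length 26).
Tm = 2·(7+6) + 4·(6+7) = 2·13 + 4·13 = 26 + 52 = 78°C.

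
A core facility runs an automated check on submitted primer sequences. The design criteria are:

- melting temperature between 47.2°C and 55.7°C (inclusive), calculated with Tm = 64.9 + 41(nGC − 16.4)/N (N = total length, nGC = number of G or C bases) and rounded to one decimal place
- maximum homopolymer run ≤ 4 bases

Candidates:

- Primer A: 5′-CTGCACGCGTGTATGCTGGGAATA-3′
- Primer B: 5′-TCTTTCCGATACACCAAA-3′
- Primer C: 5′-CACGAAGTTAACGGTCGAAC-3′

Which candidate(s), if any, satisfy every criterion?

Primer A (24 nt, A=5 T=6 G=8 C=5): Tm = 64.9 + 41·(13 − 16.4)/24 = 59.1°C, outside 47.2–55.7°C ✗; longest run = 3 ✓ — fails.
Primer B (18 nt, A=6 T=5 G=1 C=6): Tm = 64.9 + 41·(7 − 16.4)/18 = 43.5°C, outside 47.2–55.7°C ✗; longest run = 3 ✓ — fails.
Primer C (20 nt, A=7 T=3 G=5 C=5): Tm = 64.9 + 41·(10 − 16.4)/20 = 51.8°C ✓; longest run = 2 ✓ — passes.

Primer C only.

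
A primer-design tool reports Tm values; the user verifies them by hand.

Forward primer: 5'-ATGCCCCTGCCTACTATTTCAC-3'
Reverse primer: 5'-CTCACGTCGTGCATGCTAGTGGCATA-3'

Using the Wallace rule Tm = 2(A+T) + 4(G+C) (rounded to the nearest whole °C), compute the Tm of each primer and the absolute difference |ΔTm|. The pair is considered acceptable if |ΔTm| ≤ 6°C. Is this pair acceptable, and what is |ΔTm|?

Forward: A=4 T=7 G=2 C=9 → Tm = 2·11 + 4·11 = 66°C.
Reverse: A=5 T=7 G=7 C=7 → Tm = 2·12 + 4·14 = 80°C.
|ΔTm| = |66 − 80| = 14°C, > 6°C.

|ΔTm| = 14°C; the pair is not acceptable.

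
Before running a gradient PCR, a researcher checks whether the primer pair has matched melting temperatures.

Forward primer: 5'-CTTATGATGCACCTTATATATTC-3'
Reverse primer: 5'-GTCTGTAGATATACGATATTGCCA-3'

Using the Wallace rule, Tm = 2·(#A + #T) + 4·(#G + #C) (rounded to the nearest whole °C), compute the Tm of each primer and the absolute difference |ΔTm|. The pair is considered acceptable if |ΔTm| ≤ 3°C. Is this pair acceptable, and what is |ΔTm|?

Forward: A=6 T=10 G=2 C=5 → Tm = 2·16 + 4·7 = 60°C.
Reverse: A=7 T=8 G=5 C=4 → Tm = 2·15 + 4·9 = 66°C.
|ΔTm| = |60 − 66| = 6°C, > 3°C.

|ΔTm| = 6°C; the pair is not acceptable.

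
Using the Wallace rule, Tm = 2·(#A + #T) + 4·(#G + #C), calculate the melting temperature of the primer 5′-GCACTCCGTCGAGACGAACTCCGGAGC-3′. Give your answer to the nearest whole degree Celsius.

90°C

Base counts: A=6, T=3, G=8, C=10 (length 27).
Tm = 2·(6+3) + 4·(8+10) = 2·9 + 4·18 = 18 + 72 = 90°C.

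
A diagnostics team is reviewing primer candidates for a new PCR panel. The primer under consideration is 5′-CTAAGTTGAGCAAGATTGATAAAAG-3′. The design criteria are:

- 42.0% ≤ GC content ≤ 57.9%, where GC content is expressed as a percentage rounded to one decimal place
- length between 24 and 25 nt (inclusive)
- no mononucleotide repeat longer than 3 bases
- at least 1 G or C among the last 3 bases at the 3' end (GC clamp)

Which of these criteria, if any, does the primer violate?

Fails: GC content, homopolymer run.

Base counts: A=11, T=6, G=6, C=2 (length 25).
GC content: GC 8/25 = 32.0%, outside 42.0–57.9% ✗
length: length 25 ✓
homopolymer run: longest run = 4, exceeds 3 ✗
GC clamp: 3' end AAG has 1 G/C ✓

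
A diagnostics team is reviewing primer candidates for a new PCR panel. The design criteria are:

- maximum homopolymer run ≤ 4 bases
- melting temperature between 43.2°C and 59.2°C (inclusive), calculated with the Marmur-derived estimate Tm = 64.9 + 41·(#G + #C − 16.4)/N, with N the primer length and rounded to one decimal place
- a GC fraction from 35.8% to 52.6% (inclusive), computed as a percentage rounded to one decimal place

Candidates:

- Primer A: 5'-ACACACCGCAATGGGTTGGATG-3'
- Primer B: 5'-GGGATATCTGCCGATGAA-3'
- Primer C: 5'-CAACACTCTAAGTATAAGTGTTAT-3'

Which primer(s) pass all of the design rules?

Primer B only.

Primer A (22 nt, A=6 T=4 G=7 C=5): longest run = 3 ✓; Tm = 64.9 + 41·(12 − 16.4)/22 = 56.7°C ✓; GC 12/22 = 54.5%, outside 35.8–52.6% ✗ — fails.
Primer B (18 nt, A=5 T=4 G=6 C=3): longest run = 3 ✓; Tm = 64.9 + 41·(9 − 16.4)/18 = 48.0°C ✓; GC 9/18 = 50.0% ✓ — passes.
Primer C (24 nt, A=9 T=8 G=3 C=4): longest run = 2 ✓; Tm = 64.9 + 41·(7 − 16.4)/24 = 48.8°C ✓; GC 7/24 = 29.2%, outside 35.8–52.6% ✗ — fails.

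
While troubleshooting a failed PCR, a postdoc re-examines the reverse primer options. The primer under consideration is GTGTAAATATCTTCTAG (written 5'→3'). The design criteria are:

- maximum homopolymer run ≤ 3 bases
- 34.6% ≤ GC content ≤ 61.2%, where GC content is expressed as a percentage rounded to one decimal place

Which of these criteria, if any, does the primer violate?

Fails: GC content.

Base counts: A=5, T=7, G=3, C=2 (length 17).
homopolymer run: longest run = 3 ✓
GC content: GC 5/17 = 29.4%, outside 34.6–61.2% ✗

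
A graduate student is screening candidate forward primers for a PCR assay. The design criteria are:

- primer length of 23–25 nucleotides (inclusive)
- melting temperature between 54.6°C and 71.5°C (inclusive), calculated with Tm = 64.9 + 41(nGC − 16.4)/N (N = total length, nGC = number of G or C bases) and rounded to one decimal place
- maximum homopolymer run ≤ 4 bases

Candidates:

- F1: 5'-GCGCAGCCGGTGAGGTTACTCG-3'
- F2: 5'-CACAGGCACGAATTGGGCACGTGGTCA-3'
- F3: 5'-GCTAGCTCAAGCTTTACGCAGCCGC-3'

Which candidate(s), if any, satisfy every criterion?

F3 only.

F1 (22 nt, A=3 T=4 G=9 C=6): length 22, outside 23–25 ✗; Tm = 64.9 + 41·(15 − 16.4)/22 = 62.3°C ✓; longest run = 2 ✓ — fails.
F2 (27 nt, A=7 T=4 G=9 C=7): length 27, outside 23–25 ✗; Tm = 64.9 + 41·(16 − 16.4)/27 = 64.3°C ✓; longest run = 3 ✓ — fails.
F3 (25 nt, A=5 T=5 G=6 C=9): length 25 ✓; Tm = 64.9 + 41·(15 − 16.4)/25 = 62.6°C ✓; longest run = 3 ✓ — passes.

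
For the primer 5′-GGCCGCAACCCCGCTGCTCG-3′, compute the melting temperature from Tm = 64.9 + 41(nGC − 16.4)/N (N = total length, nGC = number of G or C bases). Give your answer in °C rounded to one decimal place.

64.1°C

Base counts: A=2, T=2, G=6, C=10; G+C = 16, N = 20.
Tm = 64.9 + 41·(16 − 16.4)/20 = 64.9 + -16.40/20 = 64.1°C.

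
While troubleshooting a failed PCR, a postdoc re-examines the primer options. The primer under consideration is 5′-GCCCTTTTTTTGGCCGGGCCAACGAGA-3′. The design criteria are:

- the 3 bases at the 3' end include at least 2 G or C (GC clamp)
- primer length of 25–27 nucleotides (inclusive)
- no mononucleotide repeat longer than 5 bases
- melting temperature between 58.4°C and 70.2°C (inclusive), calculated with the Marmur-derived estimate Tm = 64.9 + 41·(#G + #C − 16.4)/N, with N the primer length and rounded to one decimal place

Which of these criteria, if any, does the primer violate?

Base counts: A=4, T=7, G=8, C=8 (length 27).
GC clamp: 3' end AGA has 1 G/C, need ≥2 ✗
length: length 27 ✓
homopolymer run: longest run = 7, exceeds 5 ✗
Tm: Tm = 64.9 + 41·(16 − 16.4)/27 = 64.3°C ✓

Fails: GC clamp, homopolymer run.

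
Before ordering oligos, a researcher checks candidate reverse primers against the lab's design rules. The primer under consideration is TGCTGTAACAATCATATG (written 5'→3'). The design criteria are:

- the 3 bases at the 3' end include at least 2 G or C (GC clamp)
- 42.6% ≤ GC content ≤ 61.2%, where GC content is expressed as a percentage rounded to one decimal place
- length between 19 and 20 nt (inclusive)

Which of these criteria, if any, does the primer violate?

Base counts: A=6, T=6, G=3, C=3 (length 18).
GC clamp: 3' end ATG has 1 G/C, need ≥2 ✗
GC content: GC 6/18 = 33.3%, outside 42.6–61.2% ✗
length: length 18, outside 19–20 ✗

Fails: GC clamp, GC content, length.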